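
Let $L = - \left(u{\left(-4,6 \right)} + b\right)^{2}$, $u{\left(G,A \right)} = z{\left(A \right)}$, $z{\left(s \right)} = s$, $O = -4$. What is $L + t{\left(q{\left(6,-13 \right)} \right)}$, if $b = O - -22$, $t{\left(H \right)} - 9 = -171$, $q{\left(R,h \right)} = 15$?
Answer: $-738$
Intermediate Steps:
$t{\left(H \right)} = -162$ ($t{\left(H \right)} = 9 - 171 = -162$)
$u{\left(G,A \right)} = A$
$b = 18$ ($b = -4 - -22 = -4 + 22 = 18$)
$L = -576$ ($L = - \left(6 + 18\right)^{2} = - 24^{2} = \left(-1\right) 576 = -576$)
$L + t{\left(q{\left(6,-13 \right)} \right)} = -576 - 162 = -738$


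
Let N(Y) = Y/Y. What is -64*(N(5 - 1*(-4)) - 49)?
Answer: 3072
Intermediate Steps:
N(Y) = 1
-64*(N(5 - 1*(-4)) - 49) = -64*(1 - 49) = -64*(-48) = 3072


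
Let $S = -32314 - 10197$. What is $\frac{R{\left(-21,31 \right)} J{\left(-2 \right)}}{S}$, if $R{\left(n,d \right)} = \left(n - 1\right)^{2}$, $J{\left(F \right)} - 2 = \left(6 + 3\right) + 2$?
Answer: $- \frac{6292}{42511} \approx -0.14801$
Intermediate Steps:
$J{\left(F \right)} = 13$ ($J{\left(F \right)} = 2 + \left(\left(6 + 3\right) + 2\right) = 2 + \left(9 + 2\right) = 2 + 11 = 13$)
$R{\left(n,d \right)} = \left(-1 + n\right)^{2}$
$S = -42511$
$\frac{R{\left(-21,31 \right)} J{\left(-2 \right)}}{S} = \frac{\left(-1 - 21\right)^{2} \cdot 13}{-42511} = \left(-22\right)^{2} \cdot 13 \left(- \frac{1}{42511}\right) = 484 \cdot 13 \left(- \frac{1}{42511}\right) = 6292 \left(- \frac{1}{42511}\right) = - \frac{6292}{42511}$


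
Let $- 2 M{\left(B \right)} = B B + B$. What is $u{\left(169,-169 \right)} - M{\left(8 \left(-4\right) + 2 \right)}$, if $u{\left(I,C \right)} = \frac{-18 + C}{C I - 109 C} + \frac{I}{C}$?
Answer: $\frac{4400947}{10140} \approx 434.02$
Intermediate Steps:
$M{\left(B \right)} = - \frac{B}{2} - \frac{B^{2}}{2}$ ($M{\left(B \right)} = - \frac{B B + B}{2} = - \frac{B^{2} + B}{2} = - \frac{B + B^{2}}{2} = - \frac{B}{2} - \frac{B^{2}}{2}$)
$u{\left(I,C \right)} = \frac{I}{C} + \frac{-18 + C}{- 109 C + C I}$ ($u{\left(I,C \right)} = \frac{-18 + C}{- 109 C + C I} + \frac{I}{C} = \frac{I}{C} + \frac{-18 + C}{- 109 C + C I}$)
$u{\left(169,-169 \right)} - M{\left(8 \left(-4\right) + 2 \right)} = \frac{-18 - 169 + 169^{2} - 18421}{\left(-169\right) \left(-109 + 169\right)} - - \frac{\left(8 \left(-4\right) + 2\right) \left(1 + \left(8 \left(-4\right) + 2\right)\right)}{2} = - \frac{-18 - 169 + 28561 - 18421}{169 \cdot 60} - - \frac{\left(-32 + 2\right) \left(1 + \left(-32 + 2\right)\right)}{2} = \left(- \frac{1}{169}\right) \frac{1}{60} \cdot 9953 - \left(- \frac{1}{2}\right) \left(-30\right) \left(1 - 30\right) = - \frac{9953}{10140} - \left(- \frac{1}{2}\right) \left(-30\right) \left(-29\right) = - \frac{9953}{10140} - -435 = - \frac{9953}{10140} + 435 = \frac{4400947}{10140}$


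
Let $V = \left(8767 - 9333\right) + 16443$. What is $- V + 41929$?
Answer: $26052$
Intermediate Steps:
$V = 15877$ ($V = -566 + 16443 = 15877$)
$- V + 41929 = \left(-1\right) 15877 + 41929 = -15877 + 41929 = 26052$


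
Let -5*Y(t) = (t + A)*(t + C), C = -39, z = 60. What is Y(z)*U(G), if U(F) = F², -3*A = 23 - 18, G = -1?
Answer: -245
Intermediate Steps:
A = -5/3 (A = -(23 - 18)/3 = -⅓*5 = -5/3 ≈ -1.6667)
Y(t) = -(-39 + t)*(-5/3 + t)/5 (Y(t) = -(t - 5/3)*(t - 39)/5 = -(-5/3 + t)*(-39 + t)/5 = -(-39 + t)*(-5/3 + t)/5)
Y(z)*U(G) = (-13 - ⅕*60² + (122/15)*60)*(-1)² = (-13 - ⅕*3600 + 488)*1 = (-13 - 720 + 488)*1 = -245*1 = -245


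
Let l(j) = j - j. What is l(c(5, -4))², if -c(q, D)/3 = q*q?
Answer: 0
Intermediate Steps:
c(q, D) = -3*q² (c(q, D) = -3*q*q = -3*q²)
l(j) = 0
l(c(5, -4))² = 0² = 0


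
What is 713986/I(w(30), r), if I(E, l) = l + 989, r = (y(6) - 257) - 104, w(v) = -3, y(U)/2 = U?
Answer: 356993/320 ≈ 1115.6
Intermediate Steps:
y(U) = 2*U
r = -349 (r = (2*6 - 257) - 104 = (12 - 257) - 104 = -245 - 104 = -349)
I(E, l) = 989 + l
713986/I(w(30), r) = 713986/(989 - 349) = 713986/640 = 713986*(1/640) = 356993/320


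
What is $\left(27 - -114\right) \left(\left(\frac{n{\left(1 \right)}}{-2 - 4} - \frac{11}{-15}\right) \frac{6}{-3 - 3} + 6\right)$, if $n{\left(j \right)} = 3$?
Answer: $\frac{8131}{10} \approx 813.1$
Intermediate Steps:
$\left(27 - -114\right) \left(\left(\frac{n{\left(1 \right)}}{-2 - 4} - \frac{11}{-15}\right) \frac{6}{-3 - 3} + 6\right) = \left(27 - -114\right) \left(\left(\frac{3}{-2 - 4} - \frac{11}{-15}\right) \frac{6}{-3 - 3} + 6\right) = \left(27 + 114\right) \left(\left(\frac{3}{-2 - 4} - - \frac{11}{15}\right) \frac{6}{-6} + 6\right) = 141 \left(\left(\frac{3}{-6} + \frac{11}{15}\right) 6 \left(- \frac{1}{6}\right) + 6\right) = 141 \left(\left(3 \left(- \frac{1}{6}\right) + \frac{11}{15}\right) \left(-1\right) + 6\right) = 141 \left(\left(- \frac{1}{2} + \frac{11}{15}\right) \left(-1\right) + 6\right) = 141 \left(\frac{7}{30} \left(-1\right) + 6\right) = 141 \left(- \frac{7}{30} + 6\right) = 141 \cdot \frac{173}{30} = \frac{8131}{10}$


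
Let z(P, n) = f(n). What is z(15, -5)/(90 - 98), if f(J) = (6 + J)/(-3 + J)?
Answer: 1/64 ≈ 0.015625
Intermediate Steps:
f(J) = (6 + J)/(-3 + J)
z(P, n) = (6 + n)/(-3 + n)
z(15, -5)/(90 - 98) = ((6 - 5)/(-3 - 5))/(90 - 98) = (1/(-8))/(-8) = -(-1)/64 = -1/8*(-1/8) = 1/64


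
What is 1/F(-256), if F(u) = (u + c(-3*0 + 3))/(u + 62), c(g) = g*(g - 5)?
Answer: 97/131 ≈ 0.74046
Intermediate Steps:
c(g) = g*(-5 + g)
F(u) = (-6 + u)/(62 + u) (F(u) = (u + (-3*0 + 3)*(-5 + (-3*0 + 3)))/(u + 62) = (u + (0 + 3)*(-5 + (0 + 3)))/(62 + u) = (u + 3*(-5 + 3))/(62 + u) = (u + 3*(-2))/(62 + u) = (u - 6)/(62 + u) = (-6 + u)/(62 + u))
1/F(-256) = 1/((-6 - 256)/(62 - 256)) = 1/(-262/(-194)) = 1/(-1/194*(-262)) = 1/(131/97) = 97/131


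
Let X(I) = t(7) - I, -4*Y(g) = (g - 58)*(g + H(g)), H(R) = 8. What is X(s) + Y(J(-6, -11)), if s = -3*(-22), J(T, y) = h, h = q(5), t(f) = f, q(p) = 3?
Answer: 369/4 ≈ 92.250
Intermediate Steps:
h = 3
J(T, y) = 3
Y(g) = -(-58 + g)*(8 + g)/4 (Y(g) = -(g - 58)*(g + 8)/4 = -(-58 + g)*(8 + g)/4)
s = 66
X(I) = 7 - I
X(s) + Y(J(-6, -11)) = (7 - 1*66) + (116 - 1/4*3**2 + (25/2)*3) = (7 - 66) + (116 - 1/4*9 + 75/2) = -59 + (116 - 9/4 + 75/2) = -59 + 605/4 = 369/4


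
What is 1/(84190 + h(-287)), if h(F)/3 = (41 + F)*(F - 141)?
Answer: 1/400054 ≈ 2.4997e-6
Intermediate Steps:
h(F) = 3*(-141 + F)*(41 + F) (h(F) = 3*((41 + F)*(F - 141)) = 3*((41 + F)*(-141 + F)) = 3*((-141 + F)*(41 + F)) = 3*(-141 + F)*(41 + F))
1/(84190 + h(-287)) = 1/(84190 + (-17343 - 300*(-287) + 3*(-287)²)) = 1/(84190 + (-17343 + 86100 + 3*82369)) = 1/(84190 + (-17343 + 86100 + 247107)) = 1/(84190 + 315864) = 1/400054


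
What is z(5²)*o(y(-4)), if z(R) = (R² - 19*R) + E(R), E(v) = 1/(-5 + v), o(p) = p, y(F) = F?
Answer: -3001/5 ≈ -600.20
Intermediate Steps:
z(R) = R² + 1/(-5 + R) - 19*R (z(R) = (R² - 19*R) + 1/(-5 + R) = R² + 1/(-5 + R) - 19*R)
z(5²)*o(y(-4)) = ((1 + 5²*(-19 + 5²)*(-5 + 5²))/(-5 + 5²))*(-4) = ((1 + 25*(-19 + 25)*(-5 + 25))/(-5 + 25))*(-4) = ((1 + 25*6*20)/20)*(-4) = ((1 + 3000)/20)*(-4) = ((1/20)*3001)*(-4) = (3001/20)*(-4) = -3001/5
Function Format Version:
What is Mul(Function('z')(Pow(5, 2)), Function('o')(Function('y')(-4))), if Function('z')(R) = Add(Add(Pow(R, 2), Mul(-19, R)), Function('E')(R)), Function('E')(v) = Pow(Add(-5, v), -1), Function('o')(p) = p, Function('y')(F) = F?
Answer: Rational(-3001, 5) ≈ -600.20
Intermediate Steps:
Function('z')(R) = Add(Pow(R, 2), Pow(Add(-5, R), -1), Mul(-19, R)) (Function('z')(R) = Add(Add(Pow(R, 2), Mul(-19, R)), Pow(Add(-5, R), -1)) = Add(Pow(R, 2), Pow(Add(-5, R), -1), Mul(-19, R)))
Mul(Function('z')(Pow(5, 2)), Function('o')(Function('y')(-4))) = Mul(Mul(Pow(Add(-5, Pow(5, 2)), -1), Add(1, Mul(Pow(5, 2), Add(-19, Pow(5, 2)), Add(-5, Pow(5, 2))))), -4) = Mul(Mul(Pow(Add(-5, 25), -1), Add(1, Mul(25, Add(-19, 25), Add(-5, 25)))), -4) = Mul(Mul(Pow(20, -1), Add(1, Mul(25, 6, 20))), -4) = Mul(Mul(Rational(1, 20), Add(1, 3000)), -4) = Mul(Mul(Rational(1, 20), 3001), -4) = Mul(Rational(3001, 20), -4) = Rational(-3001, 5)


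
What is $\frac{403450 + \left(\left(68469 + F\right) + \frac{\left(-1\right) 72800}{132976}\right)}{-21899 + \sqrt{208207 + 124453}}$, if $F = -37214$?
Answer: $- \frac{79117335810795}{3982909959251} - \frac{7225657410 \sqrt{83165}}{3982909959251} \approx -20.387$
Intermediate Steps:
$\frac{403450 + \left(\left(68469 + F\right) + \frac{\left(-1\right) 72800}{132976}\right)}{-21899 + \sqrt{208207 + 124453}} = \frac{403450 + \left(\left(68469 - 37214\right) + \frac{\left(-1\right) 72800}{132976}\right)}{-21899 + \sqrt{208207 + 124453}} = \frac{403450 + \left(31255 - \frac{4550}{8311}\right)}{-21899 + \sqrt{332660}} = \frac{403450 + \left(31255 - \frac{4550}{8311}\right)}{-21899 + 2 \sqrt{83165}} = \frac{403450 + \frac{259755755}{8311}}{-21899 + 2 \sqrt{83165}} = \frac{3612828705}{8311 \left(-21899 + 2 \sqrt{83165}\right)}$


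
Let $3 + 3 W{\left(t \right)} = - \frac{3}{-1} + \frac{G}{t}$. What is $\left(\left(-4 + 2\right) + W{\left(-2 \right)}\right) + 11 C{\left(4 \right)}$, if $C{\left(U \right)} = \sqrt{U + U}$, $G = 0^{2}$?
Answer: $-2 + 22 \sqrt{2} \approx 29.113$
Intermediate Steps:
$G = 0$
$W{\left(t \right)} = 0$ ($W{\left(t \right)} = -1 + \frac{- \frac{3}{-1} + \frac{0}{t}}{3} = -1 + \frac{\left(-3\right) \left(-1\right) + 0}{3} = -1 + \frac{3 + 0}{3} = -1 + \frac{1}{3} \cdot 3 = -1 + 1 = 0$)
$C{\left(U \right)} = \sqrt{2} \sqrt{U}$ ($C{\left(U \right)} = \sqrt{2 U} = \sqrt{2} \sqrt{U}$)
$\left(\left(-4 + 2\right) + W{\left(-2 \right)}\right) + 11 C{\left(4 \right)} = \left(\left(-4 + 2\right) + 0\right) + 11 \sqrt{2} \sqrt{4} = \left(-2 + 0\right) + 11 \sqrt{2} \cdot 2 = -2 + 11 \cdot 2 \sqrt{2} = -2 + 22 \sqrt{2}$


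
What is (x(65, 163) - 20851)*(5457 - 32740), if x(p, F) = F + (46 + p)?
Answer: 561402291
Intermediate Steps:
x(p, F) = 46 + F + p
(x(65, 163) - 20851)*(5457 - 32740) = ((46 + 163 + 65) - 20851)*(5457 - 32740) = (274 - 20851)*(-27283) = -20577*(-27283) = 561402291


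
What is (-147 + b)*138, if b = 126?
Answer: -2898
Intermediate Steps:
(-147 + b)*138 = (-147 + 126)*138 = -21*138 = -2898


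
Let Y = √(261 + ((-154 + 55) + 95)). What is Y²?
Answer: 257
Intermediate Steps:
Y = √257 (Y = √(261 + (-99 + 95)) = √(261 - 4) = √257 ≈ 16.031)
Y² = (√257)² = 257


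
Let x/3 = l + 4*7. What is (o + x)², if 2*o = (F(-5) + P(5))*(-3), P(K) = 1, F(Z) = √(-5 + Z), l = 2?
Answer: 31239/4 - 531*I*√10/2 ≈ 7809.8 - 839.58*I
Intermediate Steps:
x = 90 (x = 3*(2 + 4*7) = 3*(2 + 28) = 3*30 = 90)
o = -3/2 - 3*I*√10/2 (o = ((√(-5 - 5) + 1)*(-3))/2 = ((√(-10) + 1)*(-3))/2 = ((I*√10 + 1)*(-3))/2 = ((1 + I*√10)*(-3))/2 = (-3 - 3*I*√10)/2 = -3/2 - 3*I*√10/2 ≈ -1.5 - 4.7434*I)
(o + x)² = ((-3/2 - 3*I*√10/2) + 90)² = (177/2 - 3*I*√10/2)²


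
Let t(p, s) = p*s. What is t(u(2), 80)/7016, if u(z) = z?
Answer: 20/877 ≈ 0.022805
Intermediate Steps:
t(u(2), 80)/7016 = (2*80)/7016 = 160*(1/7016) = 20/877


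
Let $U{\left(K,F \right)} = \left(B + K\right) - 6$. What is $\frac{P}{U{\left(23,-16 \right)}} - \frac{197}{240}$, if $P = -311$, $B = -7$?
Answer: $- \frac{7661}{240} \approx -31.921$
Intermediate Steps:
$U{\left(K,F \right)} = -13 + K$ ($U{\left(K,F \right)} = \left(-7 + K\right) - 6 = -13 + K$)
$\frac{P}{U{\left(23,-16 \right)}} - \frac{197}{240} = - \frac{311}{-13 + 23} - \frac{197}{240} = - \frac{311}{10} - \frac{197}{240} = - \frac{7661}{240}$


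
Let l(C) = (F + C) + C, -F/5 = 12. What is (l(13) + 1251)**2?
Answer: 1481089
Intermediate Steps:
F = -60 (F = -5*12 = -60)
l(C) = -60 + 2*C (l(C) = (-60 + C) + C = -60 + 2*C)
(l(13) + 1251)**2 = ((-60 + 2*13) + 1251)**2 = ((-60 + 26) + 1251)**2 = (-34 + 1251)**2 = 1217**2 = 1481089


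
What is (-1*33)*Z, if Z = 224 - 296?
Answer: 2376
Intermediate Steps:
Z = -72
(-1*33)*Z = -1*33*(-72) = -33*(-72) = 2376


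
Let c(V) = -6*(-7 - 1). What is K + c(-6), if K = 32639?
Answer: 32687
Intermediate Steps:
c(V) = 48 (c(V) = -6*(-8) = 48)
K + c(-6) = 32639 + 48 = 32687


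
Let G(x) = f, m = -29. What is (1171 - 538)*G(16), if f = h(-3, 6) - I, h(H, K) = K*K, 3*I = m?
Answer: 28907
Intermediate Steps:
I = -29/3 (I = (1/3)*(-29) = -29/3 ≈ -9.6667)
h(H, K) = K**2
f = 137/3 (f = 6**2 - 1*(-29/3) = 36 + 29/3 = 137/3 ≈ 45.667)
G(x) = 137/3
(1171 - 538)*G(16) = (1171 - 538)*(137/3) = 633*(137/3) = 28907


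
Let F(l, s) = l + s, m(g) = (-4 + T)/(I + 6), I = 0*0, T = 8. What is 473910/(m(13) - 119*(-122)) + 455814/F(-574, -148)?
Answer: -4706736381/7861858 ≈ -598.68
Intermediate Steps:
I = 0
m(g) = ⅔ (m(g) = (-4 + 8)/(0 + 6) = 4/6 = 4*(⅙) = ⅔)
473910/(m(13) - 119*(-122)) + 455814/F(-574, -148) = 473910/(⅔ - 119*(-122)) + 455814/(-574 - 148) = 473910/(⅔ + 14518) + 455814/(-722) = 473910/(43556/3) + 455814*(-1/722) = 473910*(3/43556) - 227907/361 = 710865/21778 - 227907/361 = -4706736381/7861858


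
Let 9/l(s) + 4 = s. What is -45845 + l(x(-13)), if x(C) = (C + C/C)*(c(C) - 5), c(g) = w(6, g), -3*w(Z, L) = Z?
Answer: -3667591/80 ≈ -45845.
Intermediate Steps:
w(Z, L) = -Z/3
c(g) = -2 (c(g) = -⅓*6 = -2)
x(C) = -7 - 7*C (x(C) = (C + C/C)*(-2 - 5) = (C + 1)*(-7) = (1 + C)*(-7) = -7 - 7*C)
l(s) = 9/(-4 + s)
-45845 + l(x(-13)) = -45845 + 9/(-4 + (-7 - 7*(-13))) = -45845 + 9/(-4 + (-7 + 91)) = -45845 + 9/(-4 + 84) = -45845 + 9/80 = -3667591/80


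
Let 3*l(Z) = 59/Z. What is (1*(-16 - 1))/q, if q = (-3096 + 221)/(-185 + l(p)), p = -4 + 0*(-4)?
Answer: -38743/34500 ≈ -1.1230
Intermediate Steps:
p = -4 (p = -4 + 0 = -4)
l(Z) = 59/(3*Z) (l(Z) = (59/Z)/3 = 59/(3*Z))
q = 34500/2279 (q = (-3096 + 221)/(-185 + (59/3)/(-4)) = -2875/(-185 + (59/3)*(-1/4)) = -2875/(-185 - 59/12) = -2875/(-2279/12) = -2875*(-12/2279) = 34500/2279 ≈ 15.138)
(1*(-16 - 1))/q = (1*(-16 - 1))/(34500/2279) = (1*(-17))*(2279/34500) = -17*2279/34500 = -38743/34500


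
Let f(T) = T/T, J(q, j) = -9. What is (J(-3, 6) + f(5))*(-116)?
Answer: 928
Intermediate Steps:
f(T) = 1
(J(-3, 6) + f(5))*(-116) = (-9 + 1)*(-116) = -8*(-116) = 928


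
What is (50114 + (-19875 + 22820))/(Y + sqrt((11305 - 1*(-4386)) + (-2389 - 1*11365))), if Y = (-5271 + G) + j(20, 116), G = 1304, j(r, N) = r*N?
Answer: -87388173/2710672 - 53059*sqrt(1937)/2710672 ≈ -33.100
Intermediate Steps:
j(r, N) = N*r
Y = -1647 (Y = (-5271 + 1304) + 116*20 = -3967 + 2320 = -1647)
(50114 + (-19875 + 22820))/(Y + sqrt((11305 - 1*(-4386)) + (-2389 - 1*11365))) = (50114 + (-19875 + 22820))/(-1647 + sqrt((11305 - 1*(-4386)) + (-2389 - 1*11365))) = (50114 + 2945)/(-1647 + sqrt((11305 + 4386) + (-2389 - 11365))) = 53059/(-1647 + sqrt(15691 - 13754)) = 53059/(-1647 + sqrt(1937))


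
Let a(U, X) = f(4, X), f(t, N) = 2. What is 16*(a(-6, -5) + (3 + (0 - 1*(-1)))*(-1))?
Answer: -32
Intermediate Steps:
a(U, X) = 2
16*(a(-6, -5) + (3 + (0 - 1*(-1)))*(-1)) = 16*(2 + (3 + (0 - 1*(-1)))*(-1)) = 16*(2 + (3 + (0 + 1))*(-1)) = 16*(2 + (3 + 1)*(-1)) = 16*(2 + 4*(-1)) = 16*(2 - 4) = 16*(-2) = -32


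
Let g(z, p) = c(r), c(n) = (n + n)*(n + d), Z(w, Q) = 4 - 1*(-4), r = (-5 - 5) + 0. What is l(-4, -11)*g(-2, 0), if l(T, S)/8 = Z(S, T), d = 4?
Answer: 7680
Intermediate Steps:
r = -10 (r = -10 + 0 = -10)
Z(w, Q) = 8 (Z(w, Q) = 4 + 4 = 8)
l(T, S) = 64 (l(T, S) = 8*8 = 64)
c(n) = 2*n*(4 + n) (c(n) = (n + n)*(n + 4) = (2*n)*(4 + n) = 2*n*(4 + n))
g(z, p) = 120 (g(z, p) = 2*(-10)*(4 - 10) = 2*(-10)*(-6) = 120)
l(-4, -11)*g(-2, 0) = 64*120 = 7680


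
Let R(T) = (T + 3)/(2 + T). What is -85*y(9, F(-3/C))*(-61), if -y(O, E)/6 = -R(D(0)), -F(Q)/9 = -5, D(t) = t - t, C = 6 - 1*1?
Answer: 46665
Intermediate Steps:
C = 5 (C = 6 - 1 = 5)
D(t) = 0
R(T) = (3 + T)/(2 + T)
F(Q) = 45 (F(Q) = -9*(-5) = 45)
y(O, E) = 9 (y(O, E) = -(-6)*(3 + 0)/(2 + 0) = -(-6)*3/2 = -6*(-3/2) = 9)
-85*y(9, F(-3/C))*(-61) = -85*9*(-61) = -765*(-61) = 46665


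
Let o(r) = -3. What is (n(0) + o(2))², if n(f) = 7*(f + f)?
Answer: 9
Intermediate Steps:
n(f) = 14*f (n(f) = 7*(2*f) = 14*f)
(n(0) + o(2))² = (14*0 - 3)² = (0 - 3)² = (-3)² = 9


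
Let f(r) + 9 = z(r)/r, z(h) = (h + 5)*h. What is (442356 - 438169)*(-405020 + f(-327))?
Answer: -1697204637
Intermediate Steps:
z(h) = h*(5 + h) (z(h) = (5 + h)*h = h*(5 + h))
f(r) = -4 + r (f(r) = -9 + (r*(5 + r))/r = -9 + (5 + r) = -4 + r)
(442356 - 438169)*(-405020 + f(-327)) = (442356 - 438169)*(-405020 + (-4 - 327)) = 4187*(-405020 - 331) = 4187*(-405351) = -1697204637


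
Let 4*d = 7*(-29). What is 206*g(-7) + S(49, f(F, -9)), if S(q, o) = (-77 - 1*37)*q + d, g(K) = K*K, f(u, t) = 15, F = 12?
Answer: 17829/4 ≈ 4457.3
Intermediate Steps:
g(K) = K²
d = -203/4 (d = (7*(-29))/4 = (¼)*(-203) = -203/4 ≈ -50.750)
S(q, o) = -203/4 - 114*q (S(q, o) = (-77 - 1*37)*q - 203/4 = (-77 - 37)*q - 203/4 = -114*q - 203/4 = -203/4 - 114*q)
206*g(-7) + S(49, f(F, -9)) = 206*(-7)² + (-203/4 - 114*49) = 206*49 + (-203/4 - 5586) = 10094 - 22547/4 = 17829/4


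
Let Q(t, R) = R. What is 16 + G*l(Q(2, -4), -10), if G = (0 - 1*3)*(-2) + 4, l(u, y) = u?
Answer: -24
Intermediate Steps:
G = 10 (G = (0 - 3)*(-2) + 4 = -3*(-2) + 4 = 6 + 4 = 10)
16 + G*l(Q(2, -4), -10) = 16 + 10*(-4) = 16 - 40 = -24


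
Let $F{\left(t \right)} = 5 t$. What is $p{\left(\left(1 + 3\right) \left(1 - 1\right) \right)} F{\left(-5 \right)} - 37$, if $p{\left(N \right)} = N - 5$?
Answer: $88$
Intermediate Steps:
$p{\left(N \right)} = -5 + N$
$p{\left(\left(1 + 3\right) \left(1 - 1\right) \right)} F{\left(-5 \right)} - 37 = \left(-5 + \left(1 + 3\right) \left(1 - 1\right)\right) 5 \left(-5\right) - 37 = \left(-5 + 4 \cdot 0\right) \left(-25\right) - 37 = \left(-5 + 0\right) \left(-25\right) - 37 = \left(-5\right) \left(-25\right) - 37 = 125 - 37 = 88$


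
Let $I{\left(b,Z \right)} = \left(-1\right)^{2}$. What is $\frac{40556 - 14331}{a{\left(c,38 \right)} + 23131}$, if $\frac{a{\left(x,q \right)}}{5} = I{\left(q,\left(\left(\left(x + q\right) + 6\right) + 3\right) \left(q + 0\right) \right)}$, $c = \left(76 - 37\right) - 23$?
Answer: $\frac{26225}{23136} \approx 1.1335$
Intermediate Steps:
$c = 16$ ($c = 39 - 23 = 16$)
$I{\left(b,Z \right)} = 1$
$a{\left(x,q \right)} = 5$ ($a{\left(x,q \right)} = 5 \cdot 1 = 5$)
$\frac{40556 - 14331}{a{\left(c,38 \right)} + 23131} = \frac{40556 - 14331}{5 + 23131} = \frac{26225}{23136}$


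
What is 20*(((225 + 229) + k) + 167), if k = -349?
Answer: 5440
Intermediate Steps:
20*(((225 + 229) + k) + 167) = 20*(((225 + 229) - 349) + 167) = 20*((454 - 349) + 167) = 20*(105 + 167) = 20*272 = 5440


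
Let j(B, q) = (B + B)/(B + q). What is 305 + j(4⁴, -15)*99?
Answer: 124193/241 ≈ 515.32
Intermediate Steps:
j(B, q) = 2*B/(B + q) (j(B, q) = (2*B)/(B + q) = 2*B/(B + q))
305 + j(4⁴, -15)*99 = 305 + (2*4⁴/(4⁴ - 15))*99 = 305 + (2*256/(256 - 15))*99 = 305 + (2*256/241)*99 = 305 + (2*256*(1/241))*99 = 305 + (512/241)*99 = 305 + 50688/241 = 124193/241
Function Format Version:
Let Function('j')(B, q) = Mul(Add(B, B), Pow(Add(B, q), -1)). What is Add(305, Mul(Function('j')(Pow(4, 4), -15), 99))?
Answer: Rational(124193, 241) ≈ 515.32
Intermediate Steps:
Function('j')(B, q) = Mul(2, B, Pow(Add(B, q), -1)) (Function('j')(B, q) = Mul(Mul(2, B), Pow(Add(B, q), -1)) = Mul(2, B, Pow(Add(B, q), -1)))
Add(305, Mul(Function('j')(Pow(4, 4), -15), 99)) = Add(305, Mul(Mul(2, Pow(4, 4), Pow(Add(Pow(4, 4), -15), -1)), 99)) = Add(305, Mul(Mul(2, 256, Pow(Add(256, -15), -1)), 99)) = Add(305, Mul(Mul(2, 256, Pow(241, -1)), 99)) = Add(305, Mul(Mul(2, 256, Rational(1, 241)), 99)) = Add(305, Mul(Rational(512, 241), 99)) = Add(305, Rational(50688, 241)) = Rational(124193, 241)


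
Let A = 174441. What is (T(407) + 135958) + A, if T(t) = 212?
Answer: 310611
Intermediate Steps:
(T(407) + 135958) + A = (212 + 135958) + 174441 = 136170 + 174441 = 310611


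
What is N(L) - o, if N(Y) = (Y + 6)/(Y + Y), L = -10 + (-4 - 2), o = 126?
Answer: -2011/16 ≈ -125.69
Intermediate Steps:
L = -16 (L = -10 - 6 = -16)
N(Y) = (6 + Y)/(2*Y) (N(Y) = (6 + Y)/((2*Y)) = (6 + Y)*(1/(2*Y)) = (6 + Y)/(2*Y))
N(L) - o = (1/2)*(6 - 16)/(-16) - 1*126 = (1/2)*(-1/16)*(-10) - 126 = 5/16 - 126 = -2011/16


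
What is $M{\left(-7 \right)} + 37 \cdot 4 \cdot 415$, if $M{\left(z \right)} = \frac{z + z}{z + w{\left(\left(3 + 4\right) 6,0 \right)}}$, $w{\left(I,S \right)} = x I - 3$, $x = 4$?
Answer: $\frac{4852173}{79} \approx 61420.0$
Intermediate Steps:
$w{\left(I,S \right)} = -3 + 4 I$ ($w{\left(I,S \right)} = 4 I - 3 = -3 + 4 I$)
$M{\left(z \right)} = \frac{2 z}{165 + z}$ ($M{\left(z \right)} = \frac{z + z}{z - \left(3 - 4 \left(3 + 4\right) 6\right)} = \frac{2 z}{z - \left(3 - 4 \cdot 7 \cdot 6\right)} = \frac{2 z}{z + \left(-3 + 4 \cdot 42\right)} = \frac{2 z}{z + \left(-3 + 168\right)} = \frac{2 z}{z + 165} = \frac{2 z}{165 + z}$)
$M{\left(-7 \right)} + 37 \cdot 4 \cdot 415 = 2 \left(-7\right) \frac{1}{165 - 7} + 37 \cdot 4 \cdot 415 = 2 \left(-7\right) \frac{1}{158} + 148 \cdot 415 = 2 \left(-7\right) \frac{1}{158} + 61420 = - \frac{7}{79} + 61420 = \frac{4852173}{79}$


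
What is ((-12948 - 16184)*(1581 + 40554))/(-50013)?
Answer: 409158940/16671 ≈ 24543.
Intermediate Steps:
((-12948 - 16184)*(1581 + 40554))/(-50013) = -29132*42135*(-1/50013) = -1227476820*(-1/50013) = 409158940/16671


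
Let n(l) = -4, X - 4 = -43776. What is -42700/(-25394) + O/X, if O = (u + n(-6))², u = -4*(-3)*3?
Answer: 230382618/138943271 ≈ 1.6581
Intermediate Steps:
X = -43772 (X = 4 - 43776 = -43772)
u = 36 (u = 12*3 = 36)
O = 1024 (O = (36 - 4)² = 32² = 1024)
-42700/(-25394) + O/X = -42700/(-25394) + 1024/(-43772) = -42700*(-1/25394) + 1024*(-1/43772) = 21350/12697 - 256/10943 = 230382618/138943271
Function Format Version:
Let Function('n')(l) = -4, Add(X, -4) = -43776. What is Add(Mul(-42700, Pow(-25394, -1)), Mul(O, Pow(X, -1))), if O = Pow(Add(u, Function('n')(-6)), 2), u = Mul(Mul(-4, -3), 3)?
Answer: Rational(230382618, 138943271) ≈ 1.6581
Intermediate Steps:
X = -43772 (X = Add(4, -43776) = -43772)
u = 36 (u = Mul(12, 3) = 36)
O = 1024 (O = Pow(Add(36, -4), 2) = Pow(32, 2) = 1024)
Add(Mul(-42700, Pow(-25394, -1)), Mul(O, Pow(X, -1))) = Add(Mul(-42700, Pow(-25394, -1)), Mul(1024, Pow(-43772, -1))) = Add(Mul(-42700, Rational(-1, 25394)), Mul(1024, Rational(-1, 43772))) = Add(Rational(21350, 12697), Rational(-256, 10943)) = Rational(230382618, 138943271)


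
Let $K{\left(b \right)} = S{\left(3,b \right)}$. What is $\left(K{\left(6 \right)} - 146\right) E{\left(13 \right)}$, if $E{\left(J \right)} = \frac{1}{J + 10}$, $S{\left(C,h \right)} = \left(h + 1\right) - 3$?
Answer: $- \frac{142}{23} \approx -6.1739$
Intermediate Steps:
$S{\left(C,h \right)} = -2 + h$ ($S{\left(C,h \right)} = \left(1 + h\right) - 3 = -2 + h$)
$K{\left(b \right)} = -2 + b$
$E{\left(J \right)} = \frac{1}{10 + J}$
$\left(K{\left(6 \right)} - 146\right) E{\left(13 \right)} = \frac{\left(-2 + 6\right) - 146}{10 + 13} = \frac{4 - 146}{23} = \left(-142\right) \frac{1}{23} = - \frac{142}{23}$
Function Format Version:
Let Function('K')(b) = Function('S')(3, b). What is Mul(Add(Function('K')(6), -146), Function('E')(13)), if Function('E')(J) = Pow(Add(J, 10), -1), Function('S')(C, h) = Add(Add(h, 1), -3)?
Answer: Rational(-142, 23) ≈ -6.1739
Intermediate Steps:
Function('S')(C, h) = Add(-2, h) (Function('S')(C, h) = Add(Add(1, h), -3) = Add(-2, h))
Function('K')(b) = Add(-2, b)
Function('E')(J) = Pow(Add(10, J), -1)
Mul(Add(Function('K')(6), -146), Function('E')(13)) = Mul(Add(Add(-2, 6), -146), Pow(Add(10, 13), -1)) = Mul(Add(4, -146), Pow(23, -1)) = Mul(-142, Rational(1, 23)) = Rational(-142, 23)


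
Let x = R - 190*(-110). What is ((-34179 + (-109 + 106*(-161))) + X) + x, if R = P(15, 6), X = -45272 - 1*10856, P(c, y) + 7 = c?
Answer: -86574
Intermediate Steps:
P(c, y) = -7 + c
X = -56128 (X = -45272 - 10856 = -56128)
R = 8 (R = -7 + 15 = 8)
x = 20908 (x = 8 - 190*(-110) = 8 + 20900 = 20908)
((-34179 + (-109 + 106*(-161))) + X) + x = ((-34179 + (-109 + 106*(-161))) - 56128) + 20908 = ((-34179 + (-109 - 17066)) - 56128) + 20908 = ((-34179 - 17175) - 56128) + 20908 = (-51354 - 56128) + 20908 = -107482 + 20908 = -86574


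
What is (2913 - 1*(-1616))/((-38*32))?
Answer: -4529/1216 ≈ -3.7245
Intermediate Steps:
(2913 - 1*(-1616))/((-38*32)) = (2913 + 1616)/(-1216) = 4529*(-1/1216) = -4529/1216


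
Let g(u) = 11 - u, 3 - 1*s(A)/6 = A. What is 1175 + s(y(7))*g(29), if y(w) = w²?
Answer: 6143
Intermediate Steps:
s(A) = 18 - 6*A
1175 + s(y(7))*g(29) = 1175 + (18 - 6*7²)*(11 - 1*29) = 1175 + (18 - 6*49)*(11 - 29) = 1175 + (18 - 294)*(-18) = 1175 - 276*(-18) = 1175 + 4968 = 6143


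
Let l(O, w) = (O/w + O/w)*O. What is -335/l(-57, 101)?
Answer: -33835/6498 ≈ -5.2070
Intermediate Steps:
l(O, w) = 2*O**2/w (l(O, w) = (2*O/w)*O = 2*O**2/w)
-335/l(-57, 101) = -335/(2*(-57)**2/101) = -335/(2*3249*(1/101)) = -335/6498/101 = -335*101/6498 = -33835/6498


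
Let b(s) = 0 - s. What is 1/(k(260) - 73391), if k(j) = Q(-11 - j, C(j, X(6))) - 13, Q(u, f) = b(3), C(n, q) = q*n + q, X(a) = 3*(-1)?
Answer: -1/73407 ≈ -1.3623e-5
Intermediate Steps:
X(a) = -3
b(s) = -s
C(n, q) = q + n*q (C(n, q) = n*q + q = q + n*q)
Q(u, f) = -3 (Q(u, f) = -1*3 = -3)
k(j) = -16 (k(j) = -3 - 13 = -16)
1/(k(260) - 73391) = 1/(-16 - 73391) = 1/(-73407) = -1/73407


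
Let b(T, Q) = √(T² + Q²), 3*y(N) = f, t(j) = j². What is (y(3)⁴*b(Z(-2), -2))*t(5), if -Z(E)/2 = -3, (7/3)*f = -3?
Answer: 4050*√10/2401 ≈ 5.3341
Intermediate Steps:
f = -9/7 (f = (3/7)*(-3) = -9/7 ≈ -1.2857)
Z(E) = 6 (Z(E) = -2*(-3) = 6)
y(N) = -3/7 (y(N) = (⅓)*(-9/7) = -3/7)
b(T, Q) = √(Q² + T²)
(y(3)⁴*b(Z(-2), -2))*t(5) = ((-3/7)⁴*√((-2)² + 6²))*5² = (81*√(4 + 36)/2401)*25 = (81*√40/2401)*25 = (81*(2*√10)/2401)*25 = (162*√10/2401)*25 = 4050*√10/2401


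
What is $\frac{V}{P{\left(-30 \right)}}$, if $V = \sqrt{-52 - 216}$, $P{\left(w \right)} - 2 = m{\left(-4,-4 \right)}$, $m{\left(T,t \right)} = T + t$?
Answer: $- \frac{i \sqrt{67}}{3} \approx - 2.7285 i$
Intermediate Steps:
$P{\left(w \right)} = -6$ ($P{\left(w \right)} = 2 - 8 = -6$)
$V = 2 i \sqrt{67}$ ($V = \sqrt{-268} = 2 i \sqrt{67} \approx 16.371 i$)
$\frac{V}{P{\left(-30 \right)}} = \frac{2 i \sqrt{67}}{-6} = 2 i \sqrt{67} \left(- \frac{1}{6}\right) = - \frac{i \sqrt{67}}{3}$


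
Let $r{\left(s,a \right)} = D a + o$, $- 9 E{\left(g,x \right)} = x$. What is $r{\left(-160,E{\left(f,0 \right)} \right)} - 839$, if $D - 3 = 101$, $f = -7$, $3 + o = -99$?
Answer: $-941$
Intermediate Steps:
$o = -102$ ($o = -3 - 99 = -102$)
$D = 104$ ($D = 3 + 101 = 104$)
$E{\left(g,x \right)} = - \frac{x}{9}$
$r{\left(s,a \right)} = -102 + 104 a$ ($r{\left(s,a \right)} = 104 a - 102 = -102 + 104 a$)
$r{\left(-160,E{\left(f,0 \right)} \right)} - 839 = \left(-102 + 104 \left(\left(- \frac{1}{9}\right) 0\right)\right) - 839 = \left(-102 + 104 \cdot 0\right) - 839 = \left(-102 + 0\right) - 839 = -102 - 839 = -941$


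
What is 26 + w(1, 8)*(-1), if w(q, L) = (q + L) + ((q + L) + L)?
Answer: 0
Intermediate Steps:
w(q, L) = 2*q + 3*L (w(q, L) = (L + q) + ((L + q) + L) = (L + q) + (q + 2*L) = 2*q + 3*L)
26 + w(1, 8)*(-1) = 26 + (2*1 + 3*8)*(-1) = 26 + (2 + 24)*(-1) = 26 + 26*(-1) = 26 - 26 = 0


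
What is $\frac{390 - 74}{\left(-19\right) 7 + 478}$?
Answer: $\frac{316}{345} \approx 0.91594$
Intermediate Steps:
$\frac{390 - 74}{\left(-19\right) 7 + 478} = \frac{316}{-133 + 478} = \frac{316}{345}$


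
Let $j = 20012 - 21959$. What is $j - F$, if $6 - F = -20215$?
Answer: $-22168$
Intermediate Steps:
$F = 20221$ ($F = 6 - -20215 = 6 + 20215 = 20221$)
$j = -1947$
$j - F = -1947 - 20221 = -22168$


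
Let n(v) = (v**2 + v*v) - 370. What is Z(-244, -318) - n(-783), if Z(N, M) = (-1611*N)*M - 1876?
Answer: -126228396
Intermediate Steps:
Z(N, M) = -1876 - 1611*M*N (Z(N, M) = -1611*M*N - 1876 = -1876 - 1611*M*N)
n(v) = -370 + 2*v**2 (n(v) = (v**2 + v**2) - 370 = 2*v**2 - 370 = -370 + 2*v**2)
Z(-244, -318) - n(-783) = (-1876 - 1611*(-318)*(-244)) - (-370 + 2*(-783)**2) = (-1876 - 125000712) - (-370 + 2*613089) = -125002588 - (-370 + 1226178) = -125002588 - 1*1225808 = -125002588 - 1225808 = -126228396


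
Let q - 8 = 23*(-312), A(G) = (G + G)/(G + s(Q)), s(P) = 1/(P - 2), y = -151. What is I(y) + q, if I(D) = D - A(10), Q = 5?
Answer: -226949/31 ≈ -7320.9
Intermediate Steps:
s(P) = 1/(-2 + P)
A(G) = 2*G/(⅓ + G) (A(G) = (G + G)/(G + 1/(-2 + 5)) = (2*G)/(G + 1/3) = (2*G)/(G + ⅓) = (2*G)/(⅓ + G) = 2*G/(⅓ + G))
I(D) = -60/31 + D (I(D) = D - 6*10/(1 + 3*10) = D - 6*10/(1 + 30) = D - 6*10/31 = D - 1*60/31 = D - 60/31 = -60/31 + D)
q = -7168 (q = 8 + 23*(-312) = 8 - 7176 = -7168)
I(y) + q = (-60/31 - 151) - 7168 = -4741/31 - 7168 = -226949/31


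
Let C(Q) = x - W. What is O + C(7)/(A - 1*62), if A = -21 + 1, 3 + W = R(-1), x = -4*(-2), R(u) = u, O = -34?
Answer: -1400/41 ≈ -34.146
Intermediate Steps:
x = 8
W = -4 (W = -3 - 1 = -4)
C(Q) = 12 (C(Q) = 8 - 1*(-4) = 8 + 4 = 12)
A = -20
O + C(7)/(A - 1*62) = -34 + 12/(-20 - 1*62) = -34 + 12/(-20 - 62) = -34 + 12/(-82) = -34 + 12*(-1/82) = -34 - 6/41 = -1400/41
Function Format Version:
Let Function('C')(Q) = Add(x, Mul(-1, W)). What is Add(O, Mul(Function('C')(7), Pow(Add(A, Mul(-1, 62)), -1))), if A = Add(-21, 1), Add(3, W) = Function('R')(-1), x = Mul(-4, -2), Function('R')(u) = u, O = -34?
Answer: Rational(-1400, 41) ≈ -34.146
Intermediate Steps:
x = 8
W = -4 (W = Add(-3, -1) = -4)
Function('C')(Q) = 12 (Function('C')(Q) = Add(8, Mul(-1, -4)) = Add(8, 4) = 12)
A = -20
Add(O, Mul(Function('C')(7), Pow(Add(A, Mul(-1, 62)), -1))) = Add(-34, Mul(12, Pow(Add(-20, Mul(-1, 62)), -1))) = Add(-34, Mul(12, Pow(Add(-20, -62), -1))) = Add(-34, Mul(12, Pow(-82, -1))) = Add(-34, Mul(12, Rational(-1, 82))) = Add(-34, Rational(-6, 41)) = Rational(-1400, 41)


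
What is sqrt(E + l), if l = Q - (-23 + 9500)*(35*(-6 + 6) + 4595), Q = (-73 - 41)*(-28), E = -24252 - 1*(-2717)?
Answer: 13*I*sqrt(257782) ≈ 6600.4*I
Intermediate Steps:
E = -21535 (E = -24252 + 2717 = -21535)
Q = 3192 (Q = -114*(-28) = 3192)
l = -43543623 (l = 3192 - (-23 + 9500)*(35*(-6 + 6) + 4595) = 3192 - 9477*(35*0 + 4595) = 3192 - 9477*(0 + 4595) = 3192 - 9477*4595 = 3192 - 1*43546815 = 3192 - 43546815 = -43543623)
sqrt(E + l) = sqrt(-21535 - 43543623) = sqrt(-43565158) = 13*I*sqrt(257782)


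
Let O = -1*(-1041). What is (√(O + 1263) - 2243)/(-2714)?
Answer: 2195/2714 ≈ 0.80877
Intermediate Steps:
O = 1041
(√(O + 1263) - 2243)/(-2714) = (√(1041 + 1263) - 2243)/(-2714) = (√2304 - 2243)*(-1/2714) = (48 - 2243)*(-1/2714) = -2195*(-1/2714) = 2195/2714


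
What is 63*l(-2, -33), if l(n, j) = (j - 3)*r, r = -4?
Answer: 9072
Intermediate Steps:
l(n, j) = 12 - 4*j (l(n, j) = (j - 3)*(-4) = (-3 + j)*(-4) = 12 - 4*j)
63*l(-2, -33) = 63*(12 - 4*(-33)) = 63*(12 + 132) = 63*144 = 9072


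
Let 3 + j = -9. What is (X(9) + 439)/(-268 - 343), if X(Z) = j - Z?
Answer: -418/611 ≈ -0.68412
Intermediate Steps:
j = -12 (j = -3 - 9 = -12)
X(Z) = -12 - Z
(X(9) + 439)/(-268 - 343) = ((-12 - 1*9) + 439)/(-268 - 343) = ((-12 - 9) + 439)/(-611) = (-21 + 439)*(-1/611) = 418*(-1/611) = -418/611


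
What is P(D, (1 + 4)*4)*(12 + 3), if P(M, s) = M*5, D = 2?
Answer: 150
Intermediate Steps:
P(M, s) = 5*M
P(D, (1 + 4)*4)*(12 + 3) = (5*2)*(12 + 3) = 10*15 = 150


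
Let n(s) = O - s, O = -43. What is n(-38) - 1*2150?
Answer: -2155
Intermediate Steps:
n(s) = -43 - s
n(-38) - 1*2150 = (-43 - 1*(-38)) - 1*2150 = (-43 + 38) - 2150 = -5 - 2150 = -2155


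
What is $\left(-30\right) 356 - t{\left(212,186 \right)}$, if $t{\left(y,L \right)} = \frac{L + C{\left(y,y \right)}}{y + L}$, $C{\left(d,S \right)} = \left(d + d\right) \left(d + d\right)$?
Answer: $- \frac{2215301}{199} \approx -11132.0$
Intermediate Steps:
$C{\left(d,S \right)} = 4 d^{2}$ ($C{\left(d,S \right)} = 2 d 2 d = 4 d^{2}$)
$t{\left(y,L \right)} = \frac{L + 4 y^{2}}{L + y}$ ($t{\left(y,L \right)} = \frac{L + 4 y^{2}}{y + L} = \frac{L + 4 y^{2}}{L + y}$)
$\left(-30\right) 356 - t{\left(212,186 \right)} = \left(-30\right) 356 - \frac{186 + 4 \cdot 212^{2}}{186 + 212} = -10680 - \frac{186 + 4 \cdot 44944}{398} = -10680 - \frac{186 + 179776}{398} = -10680 - \frac{1}{398} \cdot 179962 = -10680 - \frac{89981}{199} = - \frac{2215301}{199}$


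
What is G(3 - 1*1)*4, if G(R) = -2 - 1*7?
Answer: -36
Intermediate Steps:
G(R) = -9 (G(R) = -2 - 7 = -9)
G(3 - 1*1)*4 = -9*4 = -36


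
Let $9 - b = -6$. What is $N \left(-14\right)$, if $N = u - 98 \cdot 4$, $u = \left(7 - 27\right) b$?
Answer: $9688$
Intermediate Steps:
$b = 15$ ($b = 9 - -6 = 9 + 6 = 15$)
$u = -300$ ($u = \left(7 - 27\right) 15 = \left(-20\right) 15 = -300$)
$N = -692$ ($N = -300 - 98 \cdot 4 = -300 - 392 = -692$)
$N \left(-14\right) = \left(-692\right) \left(-14\right) = 9688$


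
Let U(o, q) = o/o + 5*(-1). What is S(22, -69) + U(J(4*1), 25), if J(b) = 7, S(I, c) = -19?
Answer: -23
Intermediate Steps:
U(o, q) = -4 (U(o, q) = 1 - 5 = -4)
S(22, -69) + U(J(4*1), 25) = -19 - 4 = -23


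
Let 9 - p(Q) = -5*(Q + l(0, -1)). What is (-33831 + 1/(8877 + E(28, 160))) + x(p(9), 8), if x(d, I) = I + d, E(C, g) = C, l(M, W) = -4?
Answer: -300891044/8905 ≈ -33789.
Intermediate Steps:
p(Q) = -11 + 5*Q (p(Q) = 9 - (-5)*(Q - 4) = 9 - (-5)*(-4 + Q) = 9 - (20 - 5*Q) = 9 + (-20 + 5*Q) = -11 + 5*Q)
(-33831 + 1/(8877 + E(28, 160))) + x(p(9), 8) = (-33831 + 1/(8877 + 28)) + (8 + (-11 + 5*9)) = (-33831 + 1/8905) + (8 + (-11 + 45)) = (-33831 + 1/8905) + (8 + 34) = -301265054/8905 + 42 = -300891044/8905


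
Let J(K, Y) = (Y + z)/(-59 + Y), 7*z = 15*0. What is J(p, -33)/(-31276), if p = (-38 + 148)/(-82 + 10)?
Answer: -33/2877392 ≈ -1.1469e-5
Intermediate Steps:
p = -55/36 (p = 110/(-72) = 110*(-1/72) = -55/36 ≈ -1.5278)
z = 0 (z = (15*0)/7 = (⅐)*0 = 0)
J(K, Y) = Y/(-59 + Y) (J(K, Y) = (Y + 0)/(-59 + Y) = Y/(-59 + Y))
J(p, -33)/(-31276) = -33/(-59 - 33)/(-31276) = -33/(-92)*(-1/31276) = -33*(-1/92)*(-1/31276) = (33/92)*(-1/31276) = -33/2877392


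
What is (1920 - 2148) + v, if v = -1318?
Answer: -1546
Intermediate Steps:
(1920 - 2148) + v = (1920 - 2148) - 1318 = -228 - 1318 = -1546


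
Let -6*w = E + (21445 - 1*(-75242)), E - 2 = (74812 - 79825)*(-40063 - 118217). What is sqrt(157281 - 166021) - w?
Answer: 793554329/6 + 2*I*sqrt(2185) ≈ 1.3226e+8 + 93.488*I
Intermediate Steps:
E = 793457642 (E = 2 + (74812 - 79825)*(-40063 - 118217) = 2 - 5013*(-158280) = 2 + 793457640 = 793457642)
w = -793554329/6 (w = -(793457642 + (21445 - 1*(-75242)))/6 = -(793457642 + (21445 + 75242))/6 = -(793457642 + 96687)/6 = -1/6*793554329 = -793554329/6 ≈ -1.3226e+8)
sqrt(157281 - 166021) - w = sqrt(157281 - 166021) - 1*(-793554329/6) = sqrt(-8740) + 793554329/6 = 2*I*sqrt(2185) + 793554329/6 = 793554329/6 + 2*I*sqrt(2185)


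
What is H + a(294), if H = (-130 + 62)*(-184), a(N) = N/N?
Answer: 12513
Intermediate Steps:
a(N) = 1
H = 12512 (H = -68*(-184) = 12512)
H + a(294) = 12512 + 1 = 12513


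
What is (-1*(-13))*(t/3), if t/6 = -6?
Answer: -156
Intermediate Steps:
t = -36 (t = 6*(-6) = -36)
(-1*(-13))*(t/3) = (-1*(-13))*(-36/3) = 13*(-36*1/3) = 13*(-12) = -156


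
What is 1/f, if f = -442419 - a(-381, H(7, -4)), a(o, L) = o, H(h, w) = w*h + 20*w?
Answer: -1/442038 ≈ -2.2622e-6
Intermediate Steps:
H(h, w) = 20*w + h*w (H(h, w) = h*w + 20*w = 20*w + h*w)
f = -442038 (f = -442419 - 1*(-381) = -442419 + 381 = -442038)
1/f = 1/(-442038) = -1/442038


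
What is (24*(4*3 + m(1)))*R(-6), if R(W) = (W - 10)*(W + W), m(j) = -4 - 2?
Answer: 27648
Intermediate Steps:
m(j) = -6
R(W) = 2*W*(-10 + W) (R(W) = (-10 + W)*(2*W) = 2*W*(-10 + W))
(24*(4*3 + m(1)))*R(-6) = (24*(4*3 - 6))*(2*(-6)*(-10 - 6)) = (24*(12 - 6))*(2*(-6)*(-16)) = (24*6)*192 = 144*192 = 27648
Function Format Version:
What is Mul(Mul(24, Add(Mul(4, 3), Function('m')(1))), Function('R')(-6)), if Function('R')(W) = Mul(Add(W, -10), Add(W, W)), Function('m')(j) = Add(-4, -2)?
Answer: 27648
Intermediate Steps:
Function('m')(j) = -6
Function('R')(W) = Mul(2, W, Add(-10, W)) (Function('R')(W) = Mul(Add(-10, W), Mul(2, W)) = Mul(2, W, Add(-10, W)))
Mul(Mul(24, Add(Mul(4, 3), Function('m')(1))), Function('R')(-6)) = Mul(Mul(24, Add(Mul(4, 3), -6)), Mul(2, -6, Add(-10, -6))) = Mul(Mul(24, Add(12, -6)), Mul(2, -6, -16)) = Mul(Mul(24, 6), 192) = Mul(144, 192) = 27648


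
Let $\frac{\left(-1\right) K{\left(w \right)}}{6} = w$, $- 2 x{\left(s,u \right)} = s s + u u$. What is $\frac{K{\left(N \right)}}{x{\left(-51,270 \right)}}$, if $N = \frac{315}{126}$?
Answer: $\frac{10}{25167} \approx 0.00039735$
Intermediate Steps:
$x{\left(s,u \right)} = - \frac{s^{2}}{2} - \frac{u^{2}}{2}$ ($x{\left(s,u \right)} = - \frac{s s + u u}{2} = - \frac{s^{2} + u^{2}}{2} = - \frac{s^{2}}{2} - \frac{u^{2}}{2}$)
$N = \frac{5}{2}$ ($N = 315 \cdot \frac{1}{126} = \frac{5}{2} \approx 2.5$)
$K{\left(w \right)} = - 6 w$
$\frac{K{\left(N \right)}}{x{\left(-51,270 \right)}} = \frac{\left(-6\right) \frac{5}{2}}{- \frac{\left(-51\right)^{2}}{2} - \frac{270^{2}}{2}} = - \frac{15}{\left(- \frac{1}{2}\right) 2601 - 36450} = - \frac{15}{- \frac{2601}{2} - 36450} = - \frac{15}{- \frac{75501}{2}} = \left(-15\right) \left(- \frac{2}{75501}\right) = \frac{10}{25167}$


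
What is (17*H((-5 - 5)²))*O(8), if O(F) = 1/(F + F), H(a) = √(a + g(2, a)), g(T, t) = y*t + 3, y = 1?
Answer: 17*√203/16 ≈ 15.138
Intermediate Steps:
g(T, t) = 3 + t (g(T, t) = 1*t + 3 = t + 3 = 3 + t)
H(a) = √(3 + 2*a) (H(a) = √(a + (3 + a)) = √(3 + 2*a))
O(F) = 1/(2*F)
(17*H((-5 - 5)²))*O(8) = (17*√(3 + 2*(-5 - 5)²))*((½)/8) = (17*√(3 + 2*(-10)²))*((½)*(⅛)) = (17*√(3 + 2*100))*(1/16) = (17*√(3 + 200))*(1/16) = (17*√203)*(1/16) = 17*√203/16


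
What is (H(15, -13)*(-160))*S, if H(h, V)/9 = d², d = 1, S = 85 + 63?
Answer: -213120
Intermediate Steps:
S = 148
H(h, V) = 9 (H(h, V) = 9*1² = 9*1 = 9)
(H(15, -13)*(-160))*S = (9*(-160))*148 = -1440*148 = -213120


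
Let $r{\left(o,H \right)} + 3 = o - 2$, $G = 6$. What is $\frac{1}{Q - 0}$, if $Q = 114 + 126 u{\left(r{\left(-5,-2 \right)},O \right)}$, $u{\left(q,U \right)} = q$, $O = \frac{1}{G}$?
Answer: $- \frac{1}{1146} \approx -0.0008726$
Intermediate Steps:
$r{\left(o,H \right)} = -5 + o$ ($r{\left(o,H \right)} = -3 + \left(o - 2\right) = -3 + \left(-2 + o\right) = -5 + o$)
$O = \frac{1}{6} \approx 0.16667$
$Q = -1146$ ($Q = 114 + 126 \left(-5 - 5\right) = 114 + 126 \left(-10\right) = 114 - 1260 = -1146$)
$\frac{1}{Q - 0} = \frac{1}{-1146 - 0} = \frac{1}{-1146 + 0} = \frac{1}{-1146} = - \frac{1}{1146}$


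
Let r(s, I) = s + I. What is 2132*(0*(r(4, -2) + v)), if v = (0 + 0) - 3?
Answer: 0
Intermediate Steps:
r(s, I) = I + s
v = -3 (v = 0 - 3 = -3)
2132*(0*(r(4, -2) + v)) = 2132*(0*((-2 + 4) - 3)) = 2132*(0*(2 - 3)) = 2132*(0*(-1)) = 2132*0 = 0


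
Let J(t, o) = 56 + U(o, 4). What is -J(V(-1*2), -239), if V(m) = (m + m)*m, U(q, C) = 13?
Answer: -69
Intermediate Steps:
V(m) = 2*m**2 (V(m) = (2*m)*m = 2*m**2)
J(t, o) = 69 (J(t, o) = 56 + 13 = 69)
-J(V(-1*2), -239) = -1*69 = -69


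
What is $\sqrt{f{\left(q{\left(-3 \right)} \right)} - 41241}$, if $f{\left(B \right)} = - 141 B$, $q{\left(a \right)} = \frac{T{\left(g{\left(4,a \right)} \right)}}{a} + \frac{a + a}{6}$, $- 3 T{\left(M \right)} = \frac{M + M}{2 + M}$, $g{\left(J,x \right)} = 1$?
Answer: $\frac{i \sqrt{369994}}{3} \approx 202.76 i$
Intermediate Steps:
$T{\left(M \right)} = - \frac{2 M}{3 \left(2 + M\right)}$ ($T{\left(M \right)} = - \frac{\left(M + M\right) \frac{1}{2 + M}}{3} = - \frac{2 M \frac{1}{2 + M}}{3} = - \frac{2 M}{3 \left(2 + M\right)}$)
$q{\left(a \right)} = - \frac{2}{9 a} + \frac{a}{3}$ ($q{\left(a \right)} = \frac{\left(-2\right) 1 \frac{1}{6 + 3 \cdot 1}}{a} + \frac{a + a}{6} = \frac{\left(-2\right) 1 \frac{1}{6 + 3}}{a} + 2 a \frac{1}{6} = \frac{\left(-2\right) 1 \cdot \frac{1}{9}}{a} + \frac{a}{3} = - \frac{2}{9 a} + \frac{a}{3}$)
$\sqrt{f{\left(q{\left(-3 \right)} \right)} - 41241} = \sqrt{- 141 \left(- \frac{2}{9 \left(-3\right)} + \frac{1}{3} \left(-3\right)\right) - 41241} = \sqrt{- 141 \left(\left(- \frac{2}{9}\right) \left(- \frac{1}{3}\right) - 1\right) - 41241} = \sqrt{- 141 \left(\frac{2}{27} - 1\right) - 41241} = \sqrt{\left(-141\right) \left(- \frac{25}{27}\right) - 41241} = \sqrt{\frac{1175}{9} - 41241} = \sqrt{- \frac{369994}{9}} = \frac{i \sqrt{369994}}{3}$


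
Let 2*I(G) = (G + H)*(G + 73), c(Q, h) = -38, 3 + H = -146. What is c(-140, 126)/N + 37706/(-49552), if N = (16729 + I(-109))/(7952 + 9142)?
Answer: -1499703731/48139768 ≈ -31.153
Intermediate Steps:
H = -149 (H = -3 - 146 = -149)
I(G) = (-149 + G)*(73 + G)/2 (I(G) = ((G - 149)*(G + 73))/2 = ((-149 + G)*(73 + G))/2 = (-149 + G)*(73 + G)/2)
N = 1943/1554 (N = (16729 + (-10877/2 + (½)*(-109)² - 38*(-109)))/(7952 + 9142) = (16729 + (-10877/2 + (½)*11881 + 4142))/17094 = (16729 + (-10877/2 + 11881/2 + 4142))*(1/17094) = (16729 + 4644)*(1/17094) = 21373*(1/17094) = 1943/1554 ≈ 1.2503)
c(-140, 126)/N + 37706/(-49552) = -38/1943/1554 + 37706/(-49552) = -38*1554/1943 + 37706*(-1/49552) = -59052/1943 - 18853/24776 = -1499703731/48139768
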